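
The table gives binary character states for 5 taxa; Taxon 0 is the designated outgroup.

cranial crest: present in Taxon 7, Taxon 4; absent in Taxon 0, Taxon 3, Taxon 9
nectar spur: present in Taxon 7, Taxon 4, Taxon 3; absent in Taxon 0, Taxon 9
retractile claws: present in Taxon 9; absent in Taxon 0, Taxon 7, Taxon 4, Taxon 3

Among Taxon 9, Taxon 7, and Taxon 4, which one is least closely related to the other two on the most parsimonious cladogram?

Taxon 9

The outgroup has state 'absent' for every character, so 'present' is the derived state throughout.
Only Taxon 4 and Taxon 7 show the derived state 'present' for cranial crest, supporting them as a clade.
nectar spur (derived state 'present') is shared by Taxon 3, Taxon 4, and Taxon 7 — a synapomorphy uniting that clade.
retractile claws (derived state 'present') is unique to Taxon 9 (autapomorphy; uninformative for grouping).
Most parsimonious ingroup topology: (((Taxon 7,Taxon 4),Taxon 3),Taxon 9).
Taxon 4 and Taxon 7 share a more recent common ancestor with each other than either does with Taxon 9, so Taxon 9 is the least closely related of the three.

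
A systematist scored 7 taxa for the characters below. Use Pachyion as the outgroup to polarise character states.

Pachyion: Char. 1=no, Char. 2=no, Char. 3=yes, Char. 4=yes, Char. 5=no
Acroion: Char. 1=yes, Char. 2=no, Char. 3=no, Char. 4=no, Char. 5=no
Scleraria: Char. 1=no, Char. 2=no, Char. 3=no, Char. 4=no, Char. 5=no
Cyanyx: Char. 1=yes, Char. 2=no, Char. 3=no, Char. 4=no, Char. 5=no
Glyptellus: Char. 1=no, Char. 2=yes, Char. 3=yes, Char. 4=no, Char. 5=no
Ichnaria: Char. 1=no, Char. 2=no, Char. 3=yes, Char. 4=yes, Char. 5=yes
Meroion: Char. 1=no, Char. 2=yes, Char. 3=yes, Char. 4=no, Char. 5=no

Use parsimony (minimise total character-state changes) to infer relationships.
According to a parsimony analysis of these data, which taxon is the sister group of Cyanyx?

Character polarity is set by the outgroup: the derived state is whichever differs from the outgroup's state, so for Char. 3, Char. 4 the derived state is 'no', and for the remaining characters it is 'yes'.
Char. 1 (derived state 'yes') is shared by Acroion and Cyanyx — a synapomorphy uniting that clade.
Char. 2: derived state 'yes' in Glyptellus and Meroion only — synapomorphy for {Glyptellus, Meroion}.
Char. 3 (derived state 'no') is shared by Acroion, Cyanyx, and Scleraria — a synapomorphy uniting that clade.
Char. 4: derived state 'no' in Acroion, Cyanyx, Glyptellus, Meroion, and Scleraria only — synapomorphy for {Acroion, Cyanyx, Glyptellus, Meroion, Scleraria}.
Char. 5 (derived state 'yes') is unique to Ichnaria (autapomorphy; uninformative for grouping).
Most parsimonious ingroup topology: ((((Acroion,Cyanyx),Scleraria),(Glyptellus,Meroion)),Ichnaria).
Cyanyx and Acroion form a cherry on this tree, so they are sister taxa.

Acroion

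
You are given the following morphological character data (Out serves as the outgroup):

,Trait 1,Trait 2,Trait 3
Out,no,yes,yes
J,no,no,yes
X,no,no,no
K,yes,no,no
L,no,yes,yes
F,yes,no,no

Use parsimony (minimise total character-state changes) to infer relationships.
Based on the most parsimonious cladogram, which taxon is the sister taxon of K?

F

Character polarity is set by the outgroup: the derived state is whichever differs from the outgroup's state, so for Trait 2, Trait 3 the derived state is 'no', and for the remaining characters it is 'yes'.
Trait 1 (derived state 'yes') is shared by F and K — a synapomorphy uniting that clade.
Trait 2: derived state 'no' in F, J, K, and X only — synapomorphy for {F, J, K, X}.
Trait 3: derived state 'no' in F, K, and X only — synapomorphy for {F, K, X}.
Most parsimonious ingroup topology: ((J,(X,(K,F))),L).
K and F form a cherry on this tree, so they are sister taxa.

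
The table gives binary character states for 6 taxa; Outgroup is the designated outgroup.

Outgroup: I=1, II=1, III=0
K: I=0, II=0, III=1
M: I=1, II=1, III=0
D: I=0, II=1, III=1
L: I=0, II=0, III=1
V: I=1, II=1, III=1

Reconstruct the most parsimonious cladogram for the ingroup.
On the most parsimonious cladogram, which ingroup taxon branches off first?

Character polarity is set by the outgroup: the derived state is whichever differs from the outgroup's state, so for I, II the derived state is '0', and for the remaining characters it is '1'.
I: derived state '0' in D, K, and L only — synapomorphy for {D, K, L}.
Only K and L show the derived state '0' for II, supporting them as a clade.
III: derived state '1' in D, K, L, and V only — synapomorphy for {D, K, L, V}.
Most parsimonious ingroup topology: ((((K,L),D),V),M).
M is sister to the clade containing all other ingroup taxa, so it is the earliest-diverging (most basal) ingroup lineage.

M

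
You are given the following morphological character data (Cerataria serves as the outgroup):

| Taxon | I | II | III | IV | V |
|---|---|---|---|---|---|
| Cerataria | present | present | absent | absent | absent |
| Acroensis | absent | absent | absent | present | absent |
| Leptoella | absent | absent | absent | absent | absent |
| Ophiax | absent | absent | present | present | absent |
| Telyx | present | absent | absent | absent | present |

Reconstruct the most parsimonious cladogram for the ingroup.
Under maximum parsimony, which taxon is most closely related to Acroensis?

Character polarity is set by the outgroup: the derived state is whichever differs from the outgroup's state, so for I, II the derived state is 'absent', and for the remaining characters it is 'present'.
Only Acroensis, Leptoella, and Ophiax show the derived state 'absent' for I, supporting them as a clade.
II (derived state 'absent') is shared by all ingroup taxa — unites the whole ingroup.
III: derived state 'present' in Ophiax only — an autapomorphy, so it tells us nothing about relationships among taxa.
IV: derived state 'present' in Acroensis and Ophiax only — synapomorphy for {Acroensis, Ophiax}.
V: derived state 'present' in Telyx only — an autapomorphy, so it tells us nothing about relationships among taxa.
Most parsimonious ingroup topology: (((Acroensis,Ophiax),Leptoella),Telyx).
Acroensis and Ophiax form a cherry on this tree, so they are sister taxa.

Ophiax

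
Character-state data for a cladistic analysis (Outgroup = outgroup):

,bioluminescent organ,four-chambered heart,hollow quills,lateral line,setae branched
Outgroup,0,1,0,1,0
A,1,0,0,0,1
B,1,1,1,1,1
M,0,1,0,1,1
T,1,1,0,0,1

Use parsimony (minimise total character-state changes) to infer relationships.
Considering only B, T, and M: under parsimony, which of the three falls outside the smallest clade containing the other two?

Character polarity is set by the outgroup: the derived state is whichever differs from the outgroup's state, so for four-chambered heart, lateral line the derived state is '0', and for the remaining characters it is '1'.
bioluminescent organ: derived state '1' in A, B, and T only — synapomorphy for {A, B, T}.
four-chambered heart (derived state '0') is unique to A (autapomorphy; uninformative for grouping).
hollow quills: derived state '1' in B only — an autapomorphy, so it tells us nothing about relationships among taxa.
Only A and T show the derived state '0' for lateral line, supporting them as a clade.
All ingroup taxa share the derived state '1' for setae branched; it defines the ingroup but does not resolve relationships within it.
Most parsimonious ingroup topology: (((A,T),B),M).
B and T share a more recent common ancestor with each other than either does with M, so M is the least closely related of the three.

M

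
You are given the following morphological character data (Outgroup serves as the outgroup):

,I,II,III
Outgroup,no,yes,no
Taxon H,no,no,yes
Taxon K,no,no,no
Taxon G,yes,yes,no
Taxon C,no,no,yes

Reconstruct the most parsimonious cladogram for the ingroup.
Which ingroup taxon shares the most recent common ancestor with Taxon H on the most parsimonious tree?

Character polarity is set by the outgroup: the derived state is whichever differs from the outgroup's state, so for II the derived state is 'no', and for the remaining characters it is 'yes'.
I: derived state 'yes' in Taxon G only — an autapomorphy, so it tells us nothing about relationships among taxa.
II (derived state 'no') is shared by Taxon C, Taxon H, and Taxon K — a synapomorphy uniting that clade.
III: derived state 'yes' in Taxon C and Taxon H only — synapomorphy for {Taxon C, Taxon H}.
Most parsimonious ingroup topology: (((Taxon C,Taxon H),Taxon K),Taxon G).
Taxon H and Taxon C form a cherry on this tree, so they are sister taxa.

Taxon C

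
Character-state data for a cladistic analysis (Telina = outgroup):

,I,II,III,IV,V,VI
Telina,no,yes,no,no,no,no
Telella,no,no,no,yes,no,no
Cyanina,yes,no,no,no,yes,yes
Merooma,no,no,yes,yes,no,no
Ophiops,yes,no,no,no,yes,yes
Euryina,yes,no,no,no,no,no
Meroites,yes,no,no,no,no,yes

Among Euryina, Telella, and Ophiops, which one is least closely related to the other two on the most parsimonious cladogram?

Character polarity is set by the outgroup: the derived state is whichever differs from the outgroup's state, so for II the derived state is 'no', and for the remaining characters it is 'yes'.
I: derived state 'yes' in Cyanina, Euryina, Meroites, and Ophiops only — synapomorphy for {Cyanina, Euryina, Meroites, Ophiops}.
All ingroup taxa share the derived state 'no' for II; it defines the ingroup but does not resolve relationships within it.
III (derived state 'yes') is unique to Merooma (autapomorphy; uninformative for grouping).
IV (derived state 'yes') is shared by Merooma and Telella — a synapomorphy uniting that clade.
Only Cyanina and Ophiops show the derived state 'yes' for V, supporting them as a clade.
VI (derived state 'yes') is shared by Cyanina, Meroites, and Ophiops — a synapomorphy uniting that clade.
Most parsimonious ingroup topology: ((Telella,Merooma),(((Cyanina,Ophiops),Meroites),Euryina)).
Ophiops and Euryina share a more recent common ancestor with each other than either does with Telella, so Telella is the least closely related of the three.

Telella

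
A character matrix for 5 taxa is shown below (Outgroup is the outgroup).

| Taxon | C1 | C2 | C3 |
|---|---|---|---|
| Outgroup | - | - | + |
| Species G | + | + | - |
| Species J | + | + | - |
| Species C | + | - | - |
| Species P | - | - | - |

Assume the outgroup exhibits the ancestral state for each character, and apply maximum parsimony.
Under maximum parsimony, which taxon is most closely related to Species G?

Character polarity is set by the outgroup: the derived state is whichever differs from the outgroup's state, so for C3 the derived state is '-', and for the remaining characters it is '+'.
C1: derived state '+' in Species C, Species G, and Species J only — synapomorphy for {Species C, Species G, Species J}.
C2 (derived state '+') is shared by Species G and Species J — a synapomorphy uniting that clade.
All ingroup taxa share the derived state '-' for C3; it defines the ingroup but does not resolve relationships within it.
Most parsimonious ingroup topology: (((Species G,Species J),Species C),Species P).
Species G and Species J form a cherry on this tree, so they are sister taxa.

Species J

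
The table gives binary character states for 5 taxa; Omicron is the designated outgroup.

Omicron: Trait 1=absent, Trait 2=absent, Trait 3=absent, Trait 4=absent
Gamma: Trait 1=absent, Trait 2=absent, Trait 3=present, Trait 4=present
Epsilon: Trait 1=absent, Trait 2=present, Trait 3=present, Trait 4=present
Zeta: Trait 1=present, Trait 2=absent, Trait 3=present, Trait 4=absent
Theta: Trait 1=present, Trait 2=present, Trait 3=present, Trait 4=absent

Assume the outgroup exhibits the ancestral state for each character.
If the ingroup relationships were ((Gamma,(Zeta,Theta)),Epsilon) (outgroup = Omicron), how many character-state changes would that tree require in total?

Map each character onto ((Gamma,(Zeta,Theta)),Epsilon) (rooted by Omicron) and count the minimum state changes it requires (Fitch parsimony):
Trait 1: 1; Trait 2: 2; Trait 3: 1; Trait 4: 2.
Total tree length = 6.

6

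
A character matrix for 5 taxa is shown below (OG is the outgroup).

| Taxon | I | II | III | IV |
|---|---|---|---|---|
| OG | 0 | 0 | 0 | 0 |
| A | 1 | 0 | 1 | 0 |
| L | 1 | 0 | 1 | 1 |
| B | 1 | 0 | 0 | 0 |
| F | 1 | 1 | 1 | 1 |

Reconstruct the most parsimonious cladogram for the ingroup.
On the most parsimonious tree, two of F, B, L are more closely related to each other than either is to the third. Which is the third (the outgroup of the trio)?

B

The outgroup has state '0' for every character, so '1' is the derived state throughout.
All ingroup taxa share the derived state '1' for I; it defines the ingroup but does not resolve relationships within it.
II (derived state '1') is unique to F (autapomorphy; uninformative for grouping).
III (derived state '1') is shared by A, F, and L — a synapomorphy uniting that clade.
IV (derived state '1') is shared by F and L — a synapomorphy uniting that clade.
Most parsimonious ingroup topology: ((A,(L,F)),B).
F and L share a more recent common ancestor with each other than either does with B, so B is the least closely related of the three.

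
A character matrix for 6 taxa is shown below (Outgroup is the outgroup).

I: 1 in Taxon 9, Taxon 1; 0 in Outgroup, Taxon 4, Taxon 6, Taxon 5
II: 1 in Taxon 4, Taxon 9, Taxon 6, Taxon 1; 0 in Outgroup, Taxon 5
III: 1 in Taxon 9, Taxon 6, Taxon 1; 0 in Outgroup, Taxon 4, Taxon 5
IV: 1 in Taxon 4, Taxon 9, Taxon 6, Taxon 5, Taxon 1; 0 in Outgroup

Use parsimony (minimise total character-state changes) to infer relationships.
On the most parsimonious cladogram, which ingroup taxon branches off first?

The outgroup has state '0' for every character, so '1' is the derived state throughout.
Only Taxon 1 and Taxon 9 show the derived state '1' for I, supporting them as a clade.
II (derived state '1') is shared by Taxon 1, Taxon 4, Taxon 6, and Taxon 9 — a synapomorphy uniting that clade.
III: derived state '1' in Taxon 1, Taxon 6, and Taxon 9 only — synapomorphy for {Taxon 1, Taxon 6, Taxon 9}.
IV (derived state '1') is shared by all ingroup taxa — unites the whole ingroup.
Most parsimonious ingroup topology: ((Taxon 4,((Taxon 9,Taxon 1),Taxon 6)),Taxon 5).
Taxon 5 is sister to the clade containing all other ingroup taxa, so it is the earliest-diverging (most basal) ingroup lineage.

Taxon 5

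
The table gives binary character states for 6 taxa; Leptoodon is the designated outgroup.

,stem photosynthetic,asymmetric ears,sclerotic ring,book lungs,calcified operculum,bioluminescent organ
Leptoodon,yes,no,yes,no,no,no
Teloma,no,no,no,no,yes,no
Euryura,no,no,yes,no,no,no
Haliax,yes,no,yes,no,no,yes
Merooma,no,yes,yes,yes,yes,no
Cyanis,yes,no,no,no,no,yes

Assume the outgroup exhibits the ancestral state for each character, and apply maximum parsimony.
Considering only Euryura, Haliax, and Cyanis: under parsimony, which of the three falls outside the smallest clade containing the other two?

Character polarity is set by the outgroup: the derived state is whichever differs from the outgroup's state, so for stem photosynthetic, sclerotic ring the derived state is 'no', and for the remaining characters it is 'yes'.
stem photosynthetic: derived state 'no' in Euryura, Merooma, and Teloma only — synapomorphy for {Euryura, Merooma, Teloma}.
asymmetric ears (derived state 'yes') is unique to Merooma (autapomorphy; uninformative for grouping).
sclerotic ring (state 'no') occurs in Cyanis and Teloma but conflicts with the nesting implied by the other characters — most parsimoniously interpreted as homoplasy.
book lungs: derived state 'yes' in Merooma only — an autapomorphy, so it tells us nothing about relationships among taxa.
calcified operculum: derived state 'yes' in Merooma and Teloma only — synapomorphy for {Merooma, Teloma}.
bioluminescent organ: derived state 'yes' in Cyanis and Haliax only — synapomorphy for {Cyanis, Haliax}.
Most parsimonious ingroup topology: (((Teloma,Merooma),Euryura),(Haliax,Cyanis)).
Haliax and Cyanis share a more recent common ancestor with each other than either does with Euryura, so Euryura is the least closely related of the three.

Euryura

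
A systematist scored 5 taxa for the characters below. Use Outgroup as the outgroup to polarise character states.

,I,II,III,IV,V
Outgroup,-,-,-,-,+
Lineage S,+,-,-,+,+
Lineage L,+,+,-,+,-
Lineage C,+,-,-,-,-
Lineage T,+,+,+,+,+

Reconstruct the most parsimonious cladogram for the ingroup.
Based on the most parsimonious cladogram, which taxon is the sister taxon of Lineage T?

Character polarity is set by the outgroup: the derived state is whichever differs from the outgroup's state, so for V the derived state is '-', and for the remaining characters it is '+'.
All ingroup taxa share the derived state '+' for I; it defines the ingroup but does not resolve relationships within it.
II: derived state '+' in Lineage L and Lineage T only — synapomorphy for {Lineage L, Lineage T}.
III: derived state '+' in Lineage T only — an autapomorphy, so it tells us nothing about relationships among taxa.
IV: derived state '+' in Lineage L, Lineage S, and Lineage T only — synapomorphy for {Lineage L, Lineage S, Lineage T}.
V groups Lineage C and Lineage L, which is incompatible with the clades supported by the remaining characters; treating it as convergent (homoplasy) costs fewer steps than any alternative tree.
Most parsimonious ingroup topology: ((Lineage S,(Lineage L,Lineage T)),Lineage C).
Lineage T and Lineage L form a cherry on this tree, so they are sister taxa.

Lineage L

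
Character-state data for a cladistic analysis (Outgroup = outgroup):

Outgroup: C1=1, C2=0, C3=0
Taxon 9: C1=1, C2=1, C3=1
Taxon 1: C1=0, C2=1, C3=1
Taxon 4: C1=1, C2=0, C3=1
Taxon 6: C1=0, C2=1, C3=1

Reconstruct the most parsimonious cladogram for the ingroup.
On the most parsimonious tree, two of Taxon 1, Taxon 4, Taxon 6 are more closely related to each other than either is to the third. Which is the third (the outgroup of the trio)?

Taxon 4

Character polarity is set by the outgroup: the derived state is whichever differs from the outgroup's state, so for C1 the derived state is '0', and for the remaining characters it is '1'.
C1 (derived state '0') is shared by Taxon 1 and Taxon 6 — a synapomorphy uniting that clade.
C2: derived state '1' in Taxon 1, Taxon 6, and Taxon 9 only — synapomorphy for {Taxon 1, Taxon 6, Taxon 9}.
C3 (derived state '1') is shared by all ingroup taxa — unites the whole ingroup.
Most parsimonious ingroup topology: (((Taxon 1,Taxon 6),Taxon 9),Taxon 4).
Taxon 6 and Taxon 1 share a more recent common ancestor with each other than either does with Taxon 4, so Taxon 4 is the least closely related of the three.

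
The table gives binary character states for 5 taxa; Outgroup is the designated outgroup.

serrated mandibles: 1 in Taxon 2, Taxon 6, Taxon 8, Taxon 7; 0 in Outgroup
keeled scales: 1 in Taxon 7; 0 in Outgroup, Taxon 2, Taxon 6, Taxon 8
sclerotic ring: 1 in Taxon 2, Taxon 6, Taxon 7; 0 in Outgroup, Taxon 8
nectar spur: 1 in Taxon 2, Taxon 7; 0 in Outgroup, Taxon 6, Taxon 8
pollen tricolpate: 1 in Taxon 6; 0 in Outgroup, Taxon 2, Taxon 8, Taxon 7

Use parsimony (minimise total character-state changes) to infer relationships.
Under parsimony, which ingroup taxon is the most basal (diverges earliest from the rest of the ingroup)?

Taxon 8

The outgroup has state '0' for every character, so '1' is the derived state throughout.
All ingroup taxa share the derived state '1' for serrated mandibles; it defines the ingroup but does not resolve relationships within it.
keeled scales: derived state '1' in Taxon 7 only — an autapomorphy, so it tells us nothing about relationships among taxa.
Only Taxon 2, Taxon 6, and Taxon 7 show the derived state '1' for sclerotic ring, supporting them as a clade.
nectar spur (derived state '1') is shared by Taxon 2 and Taxon 7 — a synapomorphy uniting that clade.
pollen tricolpate (derived state '1') is unique to Taxon 6 (autapomorphy; uninformative for grouping).
Most parsimonious ingroup topology: (((Taxon 2,Taxon 7),Taxon 6),Taxon 8).
Taxon 8 is sister to the clade containing all other ingroup taxa, so it is the earliest-diverging (most basal) ingroup lineage.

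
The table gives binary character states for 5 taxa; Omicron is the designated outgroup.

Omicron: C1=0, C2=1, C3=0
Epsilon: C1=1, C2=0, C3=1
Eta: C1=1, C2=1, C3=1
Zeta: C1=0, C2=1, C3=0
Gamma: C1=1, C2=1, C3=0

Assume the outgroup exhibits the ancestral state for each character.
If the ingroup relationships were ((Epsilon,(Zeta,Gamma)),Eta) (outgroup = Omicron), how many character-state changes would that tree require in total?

5

Map each character onto ((Epsilon,(Zeta,Gamma)),Eta) (rooted by Omicron) and count the minimum state changes it requires (Fitch parsimony):
C1: 2; C2: 1; C3: 2.
Total tree length = 5.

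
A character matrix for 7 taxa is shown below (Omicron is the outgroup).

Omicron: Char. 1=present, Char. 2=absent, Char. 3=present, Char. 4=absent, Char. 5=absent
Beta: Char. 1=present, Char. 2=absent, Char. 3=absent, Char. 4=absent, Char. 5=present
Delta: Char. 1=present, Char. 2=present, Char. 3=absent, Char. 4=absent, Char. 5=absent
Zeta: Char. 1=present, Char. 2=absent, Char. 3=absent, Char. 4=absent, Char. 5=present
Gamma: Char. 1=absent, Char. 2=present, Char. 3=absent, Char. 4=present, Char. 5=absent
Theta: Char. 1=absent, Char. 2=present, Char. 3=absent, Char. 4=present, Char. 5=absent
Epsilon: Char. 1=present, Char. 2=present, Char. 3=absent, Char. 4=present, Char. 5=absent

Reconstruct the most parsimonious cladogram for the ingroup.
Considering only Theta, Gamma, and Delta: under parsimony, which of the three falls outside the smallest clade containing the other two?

Delta

Character polarity is set by the outgroup: the derived state is whichever differs from the outgroup's state, so for Char. 1, Char. 3 the derived state is 'absent', and for the remaining characters it is 'present'.
Char. 1 (derived state 'absent') is shared by Gamma and Theta — a synapomorphy uniting that clade.
Char. 2 (derived state 'present') is shared by Delta, Epsilon, Gamma, and Theta — a synapomorphy uniting that clade.
Char. 3 (derived state 'absent') is shared by all ingroup taxa — unites the whole ingroup.
Char. 4: derived state 'present' in Epsilon, Gamma, and Theta only — synapomorphy for {Epsilon, Gamma, Theta}.
Char. 5 (derived state 'present') is shared by Beta and Zeta — a synapomorphy uniting that clade.
Most parsimonious ingroup topology: ((Beta,Zeta),(Delta,((Gamma,Theta),Epsilon))).
Theta and Gamma share a more recent common ancestor with each other than either does with Delta, so Delta is the least closely related of the three.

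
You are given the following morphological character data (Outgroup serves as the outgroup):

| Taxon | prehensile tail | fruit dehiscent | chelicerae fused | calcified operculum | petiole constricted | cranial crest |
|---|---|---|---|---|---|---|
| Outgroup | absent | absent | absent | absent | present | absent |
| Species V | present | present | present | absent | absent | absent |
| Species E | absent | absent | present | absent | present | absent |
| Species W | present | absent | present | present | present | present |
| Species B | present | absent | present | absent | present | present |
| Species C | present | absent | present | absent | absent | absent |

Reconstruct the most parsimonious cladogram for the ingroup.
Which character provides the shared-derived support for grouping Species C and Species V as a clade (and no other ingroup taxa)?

petiole constricted

Character polarity is set by the outgroup: the derived state is whichever differs from the outgroup's state, so for petiole constricted the derived state is 'absent', and for the remaining characters it is 'present'.
prehensile tail (derived state 'present') is shared by Species B, Species C, Species V, and Species W — a synapomorphy uniting that clade.
fruit dehiscent: derived state 'present' in Species V only — an autapomorphy, so it tells us nothing about relationships among taxa.
chelicerae fused (derived state 'present') is shared by all ingroup taxa — unites the whole ingroup.
calcified operculum: derived state 'present' in Species W only — an autapomorphy, so it tells us nothing about relationships among taxa.
petiole constricted (derived state 'absent') is shared by Species C and Species V — a synapomorphy uniting that clade.
cranial crest: derived state 'present' in Species B and Species W only — synapomorphy for {Species B, Species W}.
Most parsimonious ingroup topology: (((Species V,Species C),(Species W,Species B)),Species E).
The clade {Species C, Species V} is supported by petiole constricted: its derived state 'absent' occurs in exactly those taxa and in no other taxon (including the outgroup).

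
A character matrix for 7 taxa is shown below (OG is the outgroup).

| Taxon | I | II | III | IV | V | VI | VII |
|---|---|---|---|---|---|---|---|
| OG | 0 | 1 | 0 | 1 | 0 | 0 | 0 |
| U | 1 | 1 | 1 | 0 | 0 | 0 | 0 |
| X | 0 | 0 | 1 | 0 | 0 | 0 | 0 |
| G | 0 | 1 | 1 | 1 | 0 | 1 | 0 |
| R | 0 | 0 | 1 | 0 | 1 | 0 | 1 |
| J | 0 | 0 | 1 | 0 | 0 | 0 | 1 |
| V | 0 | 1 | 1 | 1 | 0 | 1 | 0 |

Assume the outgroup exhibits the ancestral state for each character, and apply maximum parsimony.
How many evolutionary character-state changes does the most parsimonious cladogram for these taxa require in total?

Character polarity is set by the outgroup: the derived state is whichever differs from the outgroup's state, so for II, IV the derived state is '0', and for the remaining characters it is '1'.
I: derived state '1' in U only — an autapomorphy, so it tells us nothing about relationships among taxa.
Only J, R, and X show the derived state '0' for II, supporting them as a clade.
III (derived state '1') is shared by all ingroup taxa — unites the whole ingroup.
Only J, R, U, and X show the derived state '0' for IV, supporting them as a clade.
V: derived state '1' in R only — an autapomorphy, so it tells us nothing about relationships among taxa.
Only G and V show the derived state '1' for VI, supporting them as a clade.
Only J and R show the derived state '1' for VII, supporting them as a clade.
Most parsimonious ingroup topology: ((U,(X,(R,J))),(G,V)).
Changes per character on this tree: I: 1; II: 1; III: 1; IV: 1; V: 1; VI: 1; VII: 1.
Total = 7.

7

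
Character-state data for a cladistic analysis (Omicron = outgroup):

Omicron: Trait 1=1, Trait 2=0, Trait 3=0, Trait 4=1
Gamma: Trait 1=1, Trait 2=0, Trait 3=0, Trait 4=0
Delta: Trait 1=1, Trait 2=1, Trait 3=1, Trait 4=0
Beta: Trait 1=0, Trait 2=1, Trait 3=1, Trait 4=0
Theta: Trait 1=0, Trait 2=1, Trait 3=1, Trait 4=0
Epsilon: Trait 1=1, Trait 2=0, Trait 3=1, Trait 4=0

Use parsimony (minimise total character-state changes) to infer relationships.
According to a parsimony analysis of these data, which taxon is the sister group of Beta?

Theta

Character polarity is set by the outgroup: the derived state is whichever differs from the outgroup's state, so for Trait 1, Trait 4 the derived state is '0', and for the remaining characters it is '1'.
Trait 1: derived state '0' in Beta and Theta only — synapomorphy for {Beta, Theta}.
Only Beta, Delta, and Theta show the derived state '1' for Trait 2, supporting them as a clade.
Trait 3 (derived state '1') is shared by Beta, Delta, Epsilon, and Theta — a synapomorphy uniting that clade.
All ingroup taxa share the derived state '0' for Trait 4; it defines the ingroup but does not resolve relationships within it.
Most parsimonious ingroup topology: (Gamma,((Delta,(Beta,Theta)),Epsilon)).
Beta and Theta form a cherry on this tree, so they are sister taxa.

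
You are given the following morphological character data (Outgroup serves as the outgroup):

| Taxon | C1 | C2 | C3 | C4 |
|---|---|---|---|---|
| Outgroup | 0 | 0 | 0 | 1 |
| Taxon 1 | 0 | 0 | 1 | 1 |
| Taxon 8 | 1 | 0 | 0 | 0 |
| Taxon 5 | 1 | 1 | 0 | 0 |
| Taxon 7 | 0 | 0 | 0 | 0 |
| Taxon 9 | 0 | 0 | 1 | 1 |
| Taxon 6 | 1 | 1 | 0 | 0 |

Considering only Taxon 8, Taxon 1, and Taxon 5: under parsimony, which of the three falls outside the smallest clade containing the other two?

Character polarity is set by the outgroup: the derived state is whichever differs from the outgroup's state, so for C4 the derived state is '0', and for the remaining characters it is '1'.
C1: derived state '1' in Taxon 5, Taxon 6, and Taxon 8 only — synapomorphy for {Taxon 5, Taxon 6, Taxon 8}.
C2: derived state '1' in Taxon 5 and Taxon 6 only — synapomorphy for {Taxon 5, Taxon 6}.
C3 (derived state '1') is shared by Taxon 1 and Taxon 9 — a synapomorphy uniting that clade.
C4: derived state '0' in Taxon 5, Taxon 6, Taxon 7, and Taxon 8 only — synapomorphy for {Taxon 5, Taxon 6, Taxon 7, Taxon 8}.
Most parsimonious ingroup topology: ((Taxon 1,Taxon 9),((Taxon 8,(Taxon 5,Taxon 6)),Taxon 7)).
Taxon 5 and Taxon 8 share a more recent common ancestor with each other than either does with Taxon 1, so Taxon 1 is the least closely related of the three.

Taxon 1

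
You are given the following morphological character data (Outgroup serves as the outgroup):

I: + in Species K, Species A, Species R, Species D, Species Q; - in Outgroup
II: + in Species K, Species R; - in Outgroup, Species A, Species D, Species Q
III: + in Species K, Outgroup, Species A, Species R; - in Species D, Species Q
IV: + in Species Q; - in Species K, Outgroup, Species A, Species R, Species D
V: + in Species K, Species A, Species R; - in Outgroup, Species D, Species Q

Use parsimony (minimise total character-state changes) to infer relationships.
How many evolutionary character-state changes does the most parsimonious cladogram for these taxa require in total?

Character polarity is set by the outgroup: the derived state is whichever differs from the outgroup's state, so for III the derived state is '-', and for the remaining characters it is '+'.
I (derived state '+') is shared by all ingroup taxa — unites the whole ingroup.
II: derived state '+' in Species K and Species R only — synapomorphy for {Species K, Species R}.
Only Species D and Species Q show the derived state '-' for III, supporting them as a clade.
IV: derived state '+' in Species Q only — an autapomorphy, so it tells us nothing about relationships among taxa.
Only Species A, Species K, and Species R show the derived state '+' for V, supporting them as a clade.
Most parsimonious ingroup topology: (((Species K,Species R),Species A),(Species Q,Species D)).
Changes per character on this tree: I: 1; II: 1; III: 1; IV: 1; V: 1.
Total = 5.

5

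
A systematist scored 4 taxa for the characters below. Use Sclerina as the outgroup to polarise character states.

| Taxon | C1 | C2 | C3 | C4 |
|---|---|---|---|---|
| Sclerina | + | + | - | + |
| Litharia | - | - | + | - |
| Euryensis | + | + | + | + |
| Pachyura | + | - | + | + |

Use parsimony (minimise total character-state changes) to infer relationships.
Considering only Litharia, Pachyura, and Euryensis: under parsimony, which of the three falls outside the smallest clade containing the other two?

Euryensis

Character polarity is set by the outgroup: the derived state is whichever differs from the outgroup's state, so for C1, C2, C4 the derived state is '-', and for the remaining characters it is '+'.
C1: derived state '-' in Litharia only — an autapomorphy, so it tells us nothing about relationships among taxa.
C2 (derived state '-') is shared by Litharia and Pachyura — a synapomorphy uniting that clade.
C3 (derived state '+') is shared by all ingroup taxa — unites the whole ingroup.
C4: derived state '-' in Litharia only — an autapomorphy, so it tells us nothing about relationships among taxa.
Most parsimonious ingroup topology: ((Litharia,Pachyura),Euryensis).
Litharia and Pachyura share a more recent common ancestor with each other than either does with Euryensis, so Euryensis is the least closely related of the three.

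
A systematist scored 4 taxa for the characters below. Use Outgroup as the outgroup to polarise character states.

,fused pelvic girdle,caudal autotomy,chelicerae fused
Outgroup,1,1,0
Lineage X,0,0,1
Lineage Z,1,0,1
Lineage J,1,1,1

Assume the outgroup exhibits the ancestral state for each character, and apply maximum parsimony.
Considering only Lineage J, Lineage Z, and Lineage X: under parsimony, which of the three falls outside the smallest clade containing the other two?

Character polarity is set by the outgroup: the derived state is whichever differs from the outgroup's state, so for fused pelvic girdle, caudal autotomy the derived state is '0', and for the remaining characters it is '1'.
fused pelvic girdle: derived state '0' in Lineage X only — an autapomorphy, so it tells us nothing about relationships among taxa.
caudal autotomy (derived state '0') is shared by Lineage X and Lineage Z — a synapomorphy uniting that clade.
All ingroup taxa share the derived state '1' for chelicerae fused; it defines the ingroup but does not resolve relationships within it.
Most parsimonious ingroup topology: ((Lineage Z,Lineage X),Lineage J).
Lineage X and Lineage Z share a more recent common ancestor with each other than either does with Lineage J, so Lineage J is the least closely related of the three.

Lineage J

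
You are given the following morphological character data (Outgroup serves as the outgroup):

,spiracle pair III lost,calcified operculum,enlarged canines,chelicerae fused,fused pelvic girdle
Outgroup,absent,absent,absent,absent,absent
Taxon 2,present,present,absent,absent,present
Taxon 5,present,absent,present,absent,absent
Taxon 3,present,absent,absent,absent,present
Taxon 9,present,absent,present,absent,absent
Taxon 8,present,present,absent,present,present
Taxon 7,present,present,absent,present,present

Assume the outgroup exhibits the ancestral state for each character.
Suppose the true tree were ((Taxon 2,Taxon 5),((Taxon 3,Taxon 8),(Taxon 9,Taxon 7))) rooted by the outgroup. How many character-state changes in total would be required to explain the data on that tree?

Map each character onto ((Taxon 2,Taxon 5),((Taxon 3,Taxon 8),(Taxon 9,Taxon 7))) (rooted by Outgroup) and count the minimum state changes it requires (Fitch parsimony):
spiracle pair III lost: 1; calcified operculum: 3; enlarged canines: 2; chelicerae fused: 2; fused pelvic girdle: 3.
Total tree length = 11.

11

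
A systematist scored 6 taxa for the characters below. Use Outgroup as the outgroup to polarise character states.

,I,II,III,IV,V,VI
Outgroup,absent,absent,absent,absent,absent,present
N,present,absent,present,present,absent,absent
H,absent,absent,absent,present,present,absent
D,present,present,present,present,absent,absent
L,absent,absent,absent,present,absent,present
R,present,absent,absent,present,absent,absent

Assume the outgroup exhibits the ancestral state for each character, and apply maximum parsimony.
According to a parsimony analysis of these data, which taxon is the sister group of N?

Character polarity is set by the outgroup: the derived state is whichever differs from the outgroup's state, so for VI the derived state is 'absent', and for the remaining characters it is 'present'.
I: derived state 'present' in D, N, and R only — synapomorphy for {D, N, R}.
II: derived state 'present' in D only — an autapomorphy, so it tells us nothing about relationships among taxa.
Only D and N show the derived state 'present' for III, supporting them as a clade.
All ingroup taxa share the derived state 'present' for IV; it defines the ingroup but does not resolve relationships within it.
V: derived state 'present' in H only — an autapomorphy, so it tells us nothing about relationships among taxa.
Only D, H, N, and R show the derived state 'absent' for VI, supporting them as a clade.
Most parsimonious ingroup topology: ((((N,D),R),H),L).
N and D form a cherry on this tree, so they are sister taxa.

D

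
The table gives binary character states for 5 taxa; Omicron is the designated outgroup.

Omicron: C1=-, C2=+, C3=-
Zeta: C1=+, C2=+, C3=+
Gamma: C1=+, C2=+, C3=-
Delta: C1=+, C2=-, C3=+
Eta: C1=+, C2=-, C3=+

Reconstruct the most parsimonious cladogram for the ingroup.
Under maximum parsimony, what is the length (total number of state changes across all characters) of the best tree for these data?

Character polarity is set by the outgroup: the derived state is whichever differs from the outgroup's state, so for C2 the derived state is '-', and for the remaining characters it is '+'.
C1 (derived state '+') is shared by all ingroup taxa — unites the whole ingroup.
Only Delta and Eta show the derived state '-' for C2, supporting them as a clade.
C3: derived state '+' in Delta, Eta, and Zeta only — synapomorphy for {Delta, Eta, Zeta}.
Most parsimonious ingroup topology: ((Zeta,(Delta,Eta)),Gamma).
Changes per character on this tree: C1: 1; C2: 1; C3: 1.
Total = 3.

3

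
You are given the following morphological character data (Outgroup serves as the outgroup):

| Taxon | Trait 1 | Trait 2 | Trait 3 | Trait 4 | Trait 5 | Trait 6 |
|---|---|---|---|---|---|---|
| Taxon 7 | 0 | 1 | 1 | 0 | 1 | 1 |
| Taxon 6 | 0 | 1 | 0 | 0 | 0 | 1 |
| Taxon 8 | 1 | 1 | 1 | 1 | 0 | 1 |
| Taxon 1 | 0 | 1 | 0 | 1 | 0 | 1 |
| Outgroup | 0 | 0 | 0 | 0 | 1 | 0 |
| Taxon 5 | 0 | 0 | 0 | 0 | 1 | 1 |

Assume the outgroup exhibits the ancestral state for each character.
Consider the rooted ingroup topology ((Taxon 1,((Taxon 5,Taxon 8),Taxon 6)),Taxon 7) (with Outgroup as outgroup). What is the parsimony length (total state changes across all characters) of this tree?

10

Map each character onto ((Taxon 1,((Taxon 5,Taxon 8),Taxon 6)),Taxon 7) (rooted by Outgroup) and count the minimum state changes it requires (Fitch parsimony):
Trait 1: 1; Trait 2: 2; Trait 3: 2; Trait 4: 2; Trait 5: 2; Trait 6: 1.
Total tree length = 10.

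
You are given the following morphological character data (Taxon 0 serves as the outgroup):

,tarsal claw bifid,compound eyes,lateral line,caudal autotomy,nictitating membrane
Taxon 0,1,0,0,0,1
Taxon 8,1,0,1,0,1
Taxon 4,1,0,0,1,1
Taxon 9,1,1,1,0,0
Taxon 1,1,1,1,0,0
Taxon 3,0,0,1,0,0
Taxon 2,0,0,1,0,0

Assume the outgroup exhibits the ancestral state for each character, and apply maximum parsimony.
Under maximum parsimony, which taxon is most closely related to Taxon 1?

Taxon 9

Character polarity is set by the outgroup: the derived state is whichever differs from the outgroup's state, so for tarsal claw bifid, nictitating membrane the derived state is '0', and for the remaining characters it is '1'.
tarsal claw bifid (derived state '0') is shared by Taxon 2 and Taxon 3 — a synapomorphy uniting that clade.
compound eyes (derived state '1') is shared by Taxon 1 and Taxon 9 — a synapomorphy uniting that clade.
lateral line: derived state '1' in Taxon 1, Taxon 2, Taxon 3, Taxon 8, and Taxon 9 only — synapomorphy for {Taxon 1, Taxon 2, Taxon 3, Taxon 8, Taxon 9}.
caudal autotomy: derived state '1' in Taxon 4 only — an autapomorphy, so it tells us nothing about relationships among taxa.
nictitating membrane: derived state '0' in Taxon 1, Taxon 2, Taxon 3, and Taxon 9 only — synapomorphy for {Taxon 1, Taxon 2, Taxon 3, Taxon 9}.
Most parsimonious ingroup topology: ((Taxon 8,((Taxon 9,Taxon 1),(Taxon 3,Taxon 2))),Taxon 4).
Taxon 1 and Taxon 9 form a cherry on this tree, so they are sister taxa.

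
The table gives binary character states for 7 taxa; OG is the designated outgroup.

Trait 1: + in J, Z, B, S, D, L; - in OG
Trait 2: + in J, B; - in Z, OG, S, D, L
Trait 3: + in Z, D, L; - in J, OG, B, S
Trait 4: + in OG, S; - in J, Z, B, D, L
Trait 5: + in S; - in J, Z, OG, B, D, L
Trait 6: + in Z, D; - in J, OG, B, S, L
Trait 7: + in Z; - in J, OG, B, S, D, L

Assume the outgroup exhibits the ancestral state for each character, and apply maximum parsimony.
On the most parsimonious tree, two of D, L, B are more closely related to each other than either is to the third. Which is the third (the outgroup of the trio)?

B

Character polarity is set by the outgroup: the derived state is whichever differs from the outgroup's state, so for Trait 4 the derived state is '-', and for the remaining characters it is '+'.
Trait 1 (derived state '+') is shared by all ingroup taxa — unites the whole ingroup.
Trait 2 (derived state '+') is shared by B and J — a synapomorphy uniting that clade.
Trait 3: derived state '+' in D, L, and Z only — synapomorphy for {D, L, Z}.
Trait 4: derived state '-' in B, D, J, L, and Z only — synapomorphy for {B, D, J, L, Z}.
Trait 5 (derived state '+') is unique to S (autapomorphy; uninformative for grouping).
Only D and Z show the derived state '+' for Trait 6, supporting them as a clade.
Trait 7 (derived state '+') is unique to Z (autapomorphy; uninformative for grouping).
Most parsimonious ingroup topology: (((B,J),((Z,D),L)),S).
D and L share a more recent common ancestor with each other than either does with B, so B is the least closely related of the three.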